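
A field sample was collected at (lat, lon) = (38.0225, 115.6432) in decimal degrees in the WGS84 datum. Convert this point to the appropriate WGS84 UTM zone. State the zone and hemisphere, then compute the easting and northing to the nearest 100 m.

Longitude 115.6432° lies in the 6° band [114°, 120°), giving zone 50; latitude is north of the equator, so 50N.
Zone 50 central meridian λ₀ = 6×50 − 183 = 117°; Δλ = -1.3568°.
Transverse Mercator on WGS84 with k₀ = 0.9996 gives E = 380910.278 m, N = 4209180.094 m.

Zone 50N: E 380900 m, N 4209200 m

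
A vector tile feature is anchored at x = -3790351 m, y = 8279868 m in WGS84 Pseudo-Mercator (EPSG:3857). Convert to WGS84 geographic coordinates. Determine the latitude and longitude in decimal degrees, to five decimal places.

R = 6378137 m. λ = x/R = -34.04930235°.
φ = 2·arctan(exp(y/R)) − 90° = 2·arctan(3.66257) − 90° = 59.45719792°.

lat 59.45720°, lon -34.04930°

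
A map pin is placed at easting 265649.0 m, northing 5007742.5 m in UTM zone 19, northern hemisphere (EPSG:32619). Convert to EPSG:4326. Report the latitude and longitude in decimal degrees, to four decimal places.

lat 45.1842°, lon -71.9830°

Zone 19N: λ₀ = -69°, k₀ = 0.9996, false easting 500000 m.
Meridian distance M = (N − FN)/k₀ = 5009746.4 m.
Inverse transverse Mercator on WGS84 gives φ = 45.18419956°, λ = -71.98300054°.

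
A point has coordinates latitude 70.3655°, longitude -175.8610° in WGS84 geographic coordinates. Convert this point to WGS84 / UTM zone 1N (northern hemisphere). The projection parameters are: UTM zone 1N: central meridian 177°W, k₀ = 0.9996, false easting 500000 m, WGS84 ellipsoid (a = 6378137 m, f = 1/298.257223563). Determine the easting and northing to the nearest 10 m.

Zone 1 central meridian λ₀ = 6×1 − 183 = -177°; Δλ = +1.1390°.
Transverse Mercator on WGS84 with k₀ = 0.9996 gives E = 542712.593 m, N = 7807033.464 m.

E 542710 m, N 7807030 m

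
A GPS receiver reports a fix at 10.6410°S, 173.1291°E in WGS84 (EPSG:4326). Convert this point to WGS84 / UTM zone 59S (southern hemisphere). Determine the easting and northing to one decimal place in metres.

Zone 59 central meridian λ₀ = 6×59 − 183 = 171°; Δλ = +2.1291°.
Transverse Mercator on WGS84 with k₀ = 0.9996 gives E = 732918.267 m, N = 8822915.516 m.

E 732918.3 m, N 8822915.5 m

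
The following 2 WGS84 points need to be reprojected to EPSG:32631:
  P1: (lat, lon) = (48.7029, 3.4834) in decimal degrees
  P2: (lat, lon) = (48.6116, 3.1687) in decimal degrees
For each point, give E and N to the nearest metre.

UTM zone 31N: λ₀ = 3°, k₀ = 0.9996.
P1 (48.7029°, 3.4834°) → (535566.860, 5394542.163) m.
P2 (48.6116°, 3.1687°) → (512434.800, 5384294.392) m.

P1: E 535567 m, N 5394542 m; P2: E 512435 m, N 5384294 m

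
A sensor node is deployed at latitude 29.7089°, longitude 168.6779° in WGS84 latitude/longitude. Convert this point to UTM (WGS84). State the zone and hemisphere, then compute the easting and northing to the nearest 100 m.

Longitude 168.6779° lies in the 6° band [168°, 174°), giving zone 59; latitude is north of the equator, so 59N.
Zone 59 central meridian λ₀ = 6×59 − 183 = 171°; Δλ = -2.3221°.
Transverse Mercator on WGS84 with k₀ = 0.9996 gives E = 275356.559 m, N = 3288786.655 m.

Zone 59N: E 275400 m, N 3288800 m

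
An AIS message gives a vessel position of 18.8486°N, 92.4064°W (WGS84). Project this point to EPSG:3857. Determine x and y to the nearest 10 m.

x -10286630 m, y 2137120 m

Web Mercator is spherical with R = a = 6378137 m.
x = R·λ = 6378137 × -1.612795930 = -10286633.394 m.
y = R·ln tan(π/4 + φ/2) = 6378137 × 0.335069488 = 2137119.102 m.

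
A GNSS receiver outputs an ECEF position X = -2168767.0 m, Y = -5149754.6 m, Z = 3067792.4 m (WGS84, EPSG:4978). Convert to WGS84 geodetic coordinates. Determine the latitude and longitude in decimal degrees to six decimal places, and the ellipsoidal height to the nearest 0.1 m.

lat 28.930101°, lon -112.837900°, h 1383.9 m

λ = atan2(Y, X) = -112.83789990°; p = √(X²+Y²) = 5587801.2 m.
Bowring's method on WGS84 (a = 6378137 m, b = 6356752.314 m) gives φ = 28.93010052°, h = 1383.896 m.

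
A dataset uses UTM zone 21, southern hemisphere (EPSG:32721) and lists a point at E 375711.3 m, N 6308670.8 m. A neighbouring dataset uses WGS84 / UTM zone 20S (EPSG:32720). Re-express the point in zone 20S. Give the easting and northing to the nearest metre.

UTM 21S → geographic: φ = -33.35399992°, λ = -58.33580043°.
UTM 20S (λ₀ = -63°) forward: E = 934152.695 m, N = 6299738.649 m.

E 934153 m, N 6299739 m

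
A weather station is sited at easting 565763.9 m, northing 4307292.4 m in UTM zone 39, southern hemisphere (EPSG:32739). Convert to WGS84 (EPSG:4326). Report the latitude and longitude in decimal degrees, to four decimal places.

lat -51.3818°, lon 51.9450°

Zone 39S: λ₀ = 51°, k₀ = 0.9996, false easting 500000 m, false northing 10000000 m.
Meridian distance M = (N − FN)/k₀ = -5694985.6 m.
Inverse transverse Mercator on WGS84 gives φ = -51.38179965°, λ = 51.94499968°.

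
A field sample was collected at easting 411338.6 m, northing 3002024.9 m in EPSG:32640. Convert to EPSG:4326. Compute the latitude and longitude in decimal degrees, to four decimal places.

lat 27.1379°, lon 56.1053°

Zone 40N: λ₀ = 57°, k₀ = 0.9996, false easting 500000 m.
Meridian distance M = (N − FN)/k₀ = 3003226.2 m.
Inverse transverse Mercator on WGS84 gives φ = 27.13790038°, λ = 56.10530012°.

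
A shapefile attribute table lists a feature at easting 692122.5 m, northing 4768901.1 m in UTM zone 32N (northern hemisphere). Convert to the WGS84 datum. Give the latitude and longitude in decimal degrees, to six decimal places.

lat 43.048500°, lon 11.358899°

Zone 32N: λ₀ = 9°, k₀ = 0.9996, false easting 500000 m.
Meridian distance M = (N − FN)/k₀ = 4770809.4 m.
Inverse transverse Mercator on WGS84 gives φ = 43.04849968°, λ = 11.35889948°.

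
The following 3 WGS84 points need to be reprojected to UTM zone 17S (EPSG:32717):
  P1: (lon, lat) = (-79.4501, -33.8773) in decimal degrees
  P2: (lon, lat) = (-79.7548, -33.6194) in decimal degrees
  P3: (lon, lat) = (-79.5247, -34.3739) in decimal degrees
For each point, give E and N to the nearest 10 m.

UTM zone 17S: λ₀ = -81°, k₀ = 0.9996.
P1 (-33.8773°, -79.4501°) → (643342.043, 6250367.763) m.
P2 (-33.6194°, -79.7548°) → (615505.375, 6279347.892) m.
P3 (-34.3739°, -79.5247°) → (635646.408, 6195399.353) m.

P1: E 643340 m, N 6250370 m; P2: E 615510 m, N 6279350 m; P3: E 635650 m, N 6195400 m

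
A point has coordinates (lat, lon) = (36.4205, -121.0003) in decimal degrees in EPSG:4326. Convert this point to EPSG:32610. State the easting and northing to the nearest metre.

E 679277 m, N 4032448 m

Zone 10 central meridian λ₀ = 6×10 − 183 = -123°; Δλ = +1.9997°.
Transverse Mercator on WGS84 with k₀ = 0.9996 gives E = 679277.397 m, N = 4032447.546 m.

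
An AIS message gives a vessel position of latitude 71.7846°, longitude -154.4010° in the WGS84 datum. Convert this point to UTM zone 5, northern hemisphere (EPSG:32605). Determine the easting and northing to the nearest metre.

E 451124 m, N 7965474 m

Zone 5 central meridian λ₀ = 6×5 − 183 = -153°; Δλ = -1.4010°.
Transverse Mercator on WGS84 with k₀ = 0.9996 gives E = 451124.435 m, N = 7965474.353 m.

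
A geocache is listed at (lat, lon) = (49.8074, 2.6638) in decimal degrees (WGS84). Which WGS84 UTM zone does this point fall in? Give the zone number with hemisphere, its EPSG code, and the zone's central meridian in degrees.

Zone 31N (EPSG:32631), central meridian 3°

UTM zone = ⌊(λ + 180)/6⌋ + 1; 2.6638° ∈ [0°, 6°) → zone 31.
Hemisphere: N (φ ≥ 0).
Central meridian λ₀ = 6×31 − 183 = 3°.
EPSG code: 32631.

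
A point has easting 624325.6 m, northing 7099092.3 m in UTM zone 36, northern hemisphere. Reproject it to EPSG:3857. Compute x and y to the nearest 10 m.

x 3956520 m, y 9348850 m

Unproject from UTM 36N (λ₀ = 33°) → φ = 63.99639996°, λ = 35.54199957°.
Web Mercator (R = 6378137 m): x = 3956517.294 m, y = 9348850.043 m.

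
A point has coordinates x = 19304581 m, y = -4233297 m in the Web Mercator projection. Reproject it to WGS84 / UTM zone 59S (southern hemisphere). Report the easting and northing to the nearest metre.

E 719111 m, N 6067802 m

Web Mercator inverse (R = 6378137 m) → φ = -35.50920357°, λ = 173.41600166°.
UTM 59S forward: E = 719110.982 m, N = 6067801.638 m.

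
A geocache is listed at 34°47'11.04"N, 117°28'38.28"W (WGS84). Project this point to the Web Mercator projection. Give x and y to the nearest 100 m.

Web Mercator is spherical with R = a = 6378137 m.
x = R·λ = 6378137 × -2.050365681 = -13077513.216 m.
y = R·ln tan(π/4 + φ/2) = 6378137 × 0.648291423 = 4134891.511 m.

x -13077500 m, y 4134900 m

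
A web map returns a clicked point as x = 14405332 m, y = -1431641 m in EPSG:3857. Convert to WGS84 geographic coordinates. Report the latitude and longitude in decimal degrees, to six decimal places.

R = 6378137 m. λ = x/R = 129.40529908°.
φ = 2·arctan(exp(y/R)) − 90° = 2·arctan(0.79895) − 90° = -12.75399839°.

lat -12.753998°, lon 129.405299°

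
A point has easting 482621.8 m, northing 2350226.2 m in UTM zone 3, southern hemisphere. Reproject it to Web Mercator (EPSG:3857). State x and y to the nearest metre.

x -18415995 m, y -10737846 m

Unproject from UTM 3S (λ₀ = -165°) → φ = -68.95829999°, λ = -165.43369933°.
Web Mercator (R = 6378137 m): x = -18415995.169 m, y = -10737845.564 m.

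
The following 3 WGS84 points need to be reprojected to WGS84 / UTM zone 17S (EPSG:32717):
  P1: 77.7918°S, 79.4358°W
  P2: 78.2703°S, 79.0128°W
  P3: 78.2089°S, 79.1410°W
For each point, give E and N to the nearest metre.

UTM zone 17S: λ₀ = -81°, k₀ = 0.9996.
P1 (-77.7918°, -79.4358°) → (536920.840, 1364372.856) m.
P2 (-78.2703°, -79.0128°) → (545090.353, 1310698.808) m.
P3 (-78.2089°, -79.1410°) → (542400.048, 1317643.491) m.

P1: E 536921 m, N 1364373 m; P2: E 545090 m, N 1310699 m; P3: E 542400 m, N 1317643 m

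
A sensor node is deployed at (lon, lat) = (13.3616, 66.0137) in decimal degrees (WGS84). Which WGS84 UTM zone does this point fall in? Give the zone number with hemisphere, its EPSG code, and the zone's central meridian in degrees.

UTM zone = ⌊(λ + 180)/6⌋ + 1; 13.3616° ∈ [12°, 18°) → zone 33.
Hemisphere: N (φ ≥ 0).
Central meridian λ₀ = 6×33 − 183 = 15°.
EPSG code: 32633.

Zone 33N (EPSG:32633), central meridian 15°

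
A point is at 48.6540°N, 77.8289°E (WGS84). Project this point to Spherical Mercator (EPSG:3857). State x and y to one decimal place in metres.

Web Mercator is spherical with R = a = 6378137 m.
x = R·λ = 6378137 × 1.358370558 = 8663873.517 m.
y = R·ln tan(π/4 + φ/2) = 6378137 × 0.974634923 = 6216355.062 m.

x 8663873.5 m, y 6216355.1 m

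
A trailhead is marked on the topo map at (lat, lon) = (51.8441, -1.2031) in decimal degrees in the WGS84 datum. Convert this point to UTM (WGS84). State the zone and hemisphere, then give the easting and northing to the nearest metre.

Longitude -1.2031° lies in the 6° band [-6°, 0°), giving zone 30; latitude is north of the equator, so 30N.
Zone 30 central meridian λ₀ = 6×30 − 183 = -3°; Δλ = +1.7969°.
Transverse Mercator on WGS84 with k₀ = 0.9996 gives E = 623781.440 m, N = 5745225.299 m.

Zone 30N: E 623781 m, N 5745225 m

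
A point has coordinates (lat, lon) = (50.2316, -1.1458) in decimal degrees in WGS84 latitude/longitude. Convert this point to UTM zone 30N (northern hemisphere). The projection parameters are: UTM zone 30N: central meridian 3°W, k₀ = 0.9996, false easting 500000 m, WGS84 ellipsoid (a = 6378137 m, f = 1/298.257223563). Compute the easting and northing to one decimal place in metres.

Zone 30 central meridian λ₀ = 6×30 − 183 = -3°; Δλ = +1.8542°.
Transverse Mercator on WGS84 with k₀ = 0.9996 gives E = 632241.460 m, N = 5566026.551 m.

E 632241.5 m, N 5566026.6 m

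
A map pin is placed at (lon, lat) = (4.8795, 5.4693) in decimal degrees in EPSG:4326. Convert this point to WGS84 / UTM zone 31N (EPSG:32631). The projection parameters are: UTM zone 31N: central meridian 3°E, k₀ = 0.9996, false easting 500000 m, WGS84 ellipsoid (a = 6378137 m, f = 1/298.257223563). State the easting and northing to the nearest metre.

E 708232 m, N 604866 m

Zone 31 central meridian λ₀ = 6×31 − 183 = 3°; Δλ = +1.8795°.
Transverse Mercator on WGS84 with k₀ = 0.9996 gives E = 708232.407 m, N = 604866.002 m.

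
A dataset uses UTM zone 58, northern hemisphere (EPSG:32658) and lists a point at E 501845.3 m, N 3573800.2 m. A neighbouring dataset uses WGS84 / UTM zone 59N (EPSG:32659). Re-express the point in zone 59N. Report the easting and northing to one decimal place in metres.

UTM 58N → geographic: φ = 32.30099969°, λ = 165.01960052°.
UTM 59N (λ₀ = 171°) forward: E = -63468.909 m, N = 3589549.137 m.

E -63468.9 m, N 3589549.1 m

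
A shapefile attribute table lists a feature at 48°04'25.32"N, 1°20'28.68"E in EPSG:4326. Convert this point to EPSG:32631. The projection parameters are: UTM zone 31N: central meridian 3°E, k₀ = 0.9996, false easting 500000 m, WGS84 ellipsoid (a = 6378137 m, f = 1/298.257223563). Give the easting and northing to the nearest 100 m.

Zone 31 central meridian λ₀ = 6×31 − 183 = 3°; Δλ = -1.6587°.
Transverse Mercator on WGS84 with k₀ = 0.9996 gives E = 376446.599 m, N = 5325822.497 m.

E 376400 m, N 5325800 m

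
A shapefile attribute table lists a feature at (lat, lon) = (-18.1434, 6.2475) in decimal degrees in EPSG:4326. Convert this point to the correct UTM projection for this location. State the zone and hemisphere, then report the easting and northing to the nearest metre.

Longitude 6.2475° lies in the 6° band [6°, 12°), giving zone 32; latitude is south of the equator, so 32S.
Zone 32 central meridian λ₀ = 6×32 − 183 = 9°; Δλ = -2.7525°.
Transverse Mercator on WGS84 with k₀ = 0.9996 gives E = 208758.649 m, N = 7991769.511 m.

Zone 32S: E 208759 m, N 7991770 m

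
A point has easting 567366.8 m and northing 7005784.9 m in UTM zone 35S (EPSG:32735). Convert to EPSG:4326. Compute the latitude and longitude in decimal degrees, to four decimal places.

lat -27.0686°, lon 27.6794°

Zone 35S: λ₀ = 27°, k₀ = 0.9996, false easting 500000 m, false northing 10000000 m.
Meridian distance M = (N − FN)/k₀ = -2995413.3 m.
Inverse transverse Mercator on WGS84 gives φ = -27.06859981°, λ = 27.67940021°.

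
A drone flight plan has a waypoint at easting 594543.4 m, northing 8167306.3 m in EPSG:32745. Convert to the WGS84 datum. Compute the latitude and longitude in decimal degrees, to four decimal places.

lat -16.5745°, lon 87.8862°

Zone 45S: λ₀ = 87°, k₀ = 0.9996, false easting 500000 m, false northing 10000000 m.
Meridian distance M = (N − FN)/k₀ = -1833427.1 m.
Inverse transverse Mercator on WGS84 gives φ = -16.57450036°, λ = 87.88619959°.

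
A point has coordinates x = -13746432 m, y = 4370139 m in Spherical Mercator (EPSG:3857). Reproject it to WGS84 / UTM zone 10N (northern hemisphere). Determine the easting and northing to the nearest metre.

E 456451 m, N 4039917 m

Web Mercator inverse (R = 6378137 m) → φ = 36.50359959°, λ = -123.48629968°.
UTM 10N forward: E = 456451.166 m, N = 4039917.304 m.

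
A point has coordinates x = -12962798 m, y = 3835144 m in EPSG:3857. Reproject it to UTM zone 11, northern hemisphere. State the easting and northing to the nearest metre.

Web Mercator inverse (R = 6378137 m) → φ = 32.54559908°, λ = -116.44679568°.
UTM 11N forward: E = 551941.658 m, N = 3601048.747 m.

E 551942 m, N 3601049 m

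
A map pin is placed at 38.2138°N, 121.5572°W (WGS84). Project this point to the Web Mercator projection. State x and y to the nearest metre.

Web Mercator is spherical with R = a = 6378137 m.
x = R·λ = 6378137 × -2.121573370 = -13531685.606 m.
y = R·ln tan(π/4 + φ/2) = 6378137 × 0.722730284 = 4609672.765 m.

x -13531686 m, y 4609673 m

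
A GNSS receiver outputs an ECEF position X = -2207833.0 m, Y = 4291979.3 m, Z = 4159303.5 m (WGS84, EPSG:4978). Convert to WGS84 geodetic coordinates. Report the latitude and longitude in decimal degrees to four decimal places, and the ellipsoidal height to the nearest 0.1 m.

lat 40.9436°, lon 117.2217°, h 2455.9 m

λ = atan2(Y, X) = 117.22169985°; p = √(X²+Y²) = 4826552.9 m.
Bowring's method on WGS84 (a = 6378137 m, b = 6356752.314 m) gives φ = 40.94360011°, h = 2455.865 m.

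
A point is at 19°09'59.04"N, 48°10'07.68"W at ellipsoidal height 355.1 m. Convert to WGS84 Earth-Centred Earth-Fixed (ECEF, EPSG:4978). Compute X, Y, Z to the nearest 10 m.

X 4019700 m, Y -4490870 m, Z 2080870 m

WGS84: a = 6378137 m, e² = 0.006694380; N(φ) = a/√(1−e²sin²φ) = 6380439.422 m.
X = (N+h)·cosφ·cosλ = 4019704.663 m; Y = (N+h)·cosφ·sinλ = -4490870.996 m; Z = (N(1−e²)+h)·sinφ = 2080873.130 m.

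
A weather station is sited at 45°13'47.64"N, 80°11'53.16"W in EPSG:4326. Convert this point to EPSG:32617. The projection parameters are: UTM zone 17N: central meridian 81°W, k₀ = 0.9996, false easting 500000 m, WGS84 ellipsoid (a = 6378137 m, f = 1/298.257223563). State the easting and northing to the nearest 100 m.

E 562900 m, N 5008800 m

Zone 17 central meridian λ₀ = 6×17 − 183 = -81°; Δλ = +0.8019°.
Transverse Mercator on WGS84 with k₀ = 0.9996 gives E = 562948.714 m, N = 5008802.637 m.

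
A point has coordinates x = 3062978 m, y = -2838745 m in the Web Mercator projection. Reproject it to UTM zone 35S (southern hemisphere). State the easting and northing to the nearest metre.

E 552115 m, N 7268349 m

Web Mercator inverse (R = 6378137 m) → φ = -24.69839935°, λ = 27.51519952°.
UTM 35S forward: E = 552115.285 m, N = 7268349.483 m.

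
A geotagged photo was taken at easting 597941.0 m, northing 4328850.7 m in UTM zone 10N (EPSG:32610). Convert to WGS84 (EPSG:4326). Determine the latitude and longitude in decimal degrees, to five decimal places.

lat 39.10330°, lon -121.86730°

Zone 10N: λ₀ = -123°, k₀ = 0.9996, false easting 500000 m.
Meridian distance M = (N − FN)/k₀ = 4330582.9 m.
Inverse transverse Mercator on WGS84 gives φ = 39.10330044°, λ = -121.86730023°.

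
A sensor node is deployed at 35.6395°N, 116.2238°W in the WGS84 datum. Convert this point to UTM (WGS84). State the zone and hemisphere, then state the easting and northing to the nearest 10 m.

Longitude -116.2238° lies in the 6° band [-120°, -114°), giving zone 11; latitude is north of the equator, so 11N.
Zone 11 central meridian λ₀ = 6×11 − 183 = -117°; Δλ = +0.7762°.
Transverse Mercator on WGS84 with k₀ = 0.9996 gives E = 570274.760 m, N = 3944242.312 m.

Zone 11N: E 570270 m, N 3944240 m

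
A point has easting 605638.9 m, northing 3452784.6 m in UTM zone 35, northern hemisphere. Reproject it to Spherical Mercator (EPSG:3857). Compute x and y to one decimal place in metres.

x 3129068.4 m, y 3659322.9 m

Unproject from UTM 35N (λ₀ = 27°) → φ = 31.20439985°, λ = 28.10889982°.
Web Mercator (R = 6378137 m): x = 3129068.415 m, y = 3659322.903 m.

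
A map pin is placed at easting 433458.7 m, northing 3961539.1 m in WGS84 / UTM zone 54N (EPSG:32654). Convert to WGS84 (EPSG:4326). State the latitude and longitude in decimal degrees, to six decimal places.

lat 35.795700°, lon 140.263600°

Zone 54N: λ₀ = 141°, k₀ = 0.9996, false easting 500000 m.
Meridian distance M = (N − FN)/k₀ = 3963124.3 m.
Inverse transverse Mercator on WGS84 gives φ = 35.79569998°, λ = 140.26360030°.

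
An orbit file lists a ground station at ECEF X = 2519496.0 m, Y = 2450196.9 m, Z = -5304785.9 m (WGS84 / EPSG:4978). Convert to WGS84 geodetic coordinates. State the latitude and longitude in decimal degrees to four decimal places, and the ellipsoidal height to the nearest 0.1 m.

lat -56.6523°, lon 44.2011°, h 86.1 m

λ = atan2(Y, X) = 44.20109980°; p = √(X²+Y²) = 3514445.2 m.
Bowring's method on WGS84 (a = 6378137 m, b = 6356752.314 m) gives φ = -56.65229979°, h = 86.133 m.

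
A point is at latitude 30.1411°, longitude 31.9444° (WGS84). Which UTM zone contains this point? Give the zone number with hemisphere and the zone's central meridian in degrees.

Zone 36N, central meridian 33°

UTM zone = ⌊(λ + 180)/6⌋ + 1; 31.9444° ∈ [30°, 36°) → zone 36.
Hemisphere: N (φ ≥ 0).
Central meridian λ₀ = 6×36 − 183 = 33°.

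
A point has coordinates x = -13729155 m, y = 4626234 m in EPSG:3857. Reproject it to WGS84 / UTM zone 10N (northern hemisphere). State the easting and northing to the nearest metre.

E 471061 m, N 4242548 m

Web Mercator inverse (R = 6378137 m) → φ = 38.33059752°, λ = -123.33109775°.
UTM 10N forward: E = 471061.450 m, N = 4242548.394 m.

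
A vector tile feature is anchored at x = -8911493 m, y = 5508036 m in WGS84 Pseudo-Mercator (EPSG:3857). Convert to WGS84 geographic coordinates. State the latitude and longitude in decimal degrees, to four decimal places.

lat 44.2746°, lon -80.0533°

R = 6378137 m. λ = x/R = -80.05330366°.
φ = 2·arctan(exp(y/R)) − 90° = 2·arctan(2.37164) − 90° = 44.27460018°.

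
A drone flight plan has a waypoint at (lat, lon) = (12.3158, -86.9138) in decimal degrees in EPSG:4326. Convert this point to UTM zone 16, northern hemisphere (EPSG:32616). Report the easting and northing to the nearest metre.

E 509373 m, N 1361476 m

Zone 16 central meridian λ₀ = 6×16 − 183 = -87°; Δλ = +0.0862°.
Transverse Mercator on WGS84 with k₀ = 0.9996 gives E = 509372.592 m, N = 1361476.081 m.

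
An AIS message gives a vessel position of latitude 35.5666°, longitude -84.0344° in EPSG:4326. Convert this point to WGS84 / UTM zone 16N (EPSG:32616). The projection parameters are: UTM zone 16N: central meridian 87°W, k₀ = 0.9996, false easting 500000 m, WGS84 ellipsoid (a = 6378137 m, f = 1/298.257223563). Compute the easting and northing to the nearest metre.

E 768776 m, N 3939928 m

Zone 16 central meridian λ₀ = 6×16 − 183 = -87°; Δλ = +2.9656°.
Transverse Mercator on WGS84 with k₀ = 0.9996 gives E = 768776.393 m, N = 3939927.785 m.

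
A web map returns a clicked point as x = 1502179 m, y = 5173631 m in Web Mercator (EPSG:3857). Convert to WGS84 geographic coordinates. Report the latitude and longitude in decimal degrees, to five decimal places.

lat 42.08440°, lon 13.49430°

R = 6378137 m. λ = x/R = 13.49430355°.
φ = 2·arctan(exp(y/R)) − 90° = 2·arctan(2.25050) − 90° = 42.08440299°.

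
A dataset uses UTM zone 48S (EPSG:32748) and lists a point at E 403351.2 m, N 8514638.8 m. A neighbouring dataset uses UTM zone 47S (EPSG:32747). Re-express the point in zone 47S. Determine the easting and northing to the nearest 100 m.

UTM 48S → geographic: φ = -13.43449991°, λ = 104.10719969°.
UTM 47S (λ₀ = 99°) forward: E = 1053510.934 m, N = 8509071.092 m.

E 1053500 m, N 8509100 m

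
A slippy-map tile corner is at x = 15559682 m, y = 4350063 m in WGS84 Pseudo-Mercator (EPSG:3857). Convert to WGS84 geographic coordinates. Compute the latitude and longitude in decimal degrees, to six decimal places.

lat 36.358498°, lon 139.775002°

R = 6378137 m. λ = x/R = 139.77500157°.
φ = 2·arctan(exp(y/R)) − 90° = 2·arctan(1.97788) − 90° = 36.35849849°.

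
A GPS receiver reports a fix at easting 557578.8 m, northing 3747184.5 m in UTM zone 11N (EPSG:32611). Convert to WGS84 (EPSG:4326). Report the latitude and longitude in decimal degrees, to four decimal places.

Zone 11N: λ₀ = -117°, k₀ = 0.9996, false easting 500000 m.
Meridian distance M = (N − FN)/k₀ = 3748684.0 m.
Inverse transverse Mercator on WGS84 gives φ = 33.86339998°, λ = -116.37750014°.

lat 33.8634°, lon -116.3775°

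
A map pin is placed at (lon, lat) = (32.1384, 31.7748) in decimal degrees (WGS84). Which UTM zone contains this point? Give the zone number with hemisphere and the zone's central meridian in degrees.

UTM zone = ⌊(λ + 180)/6⌋ + 1; 32.1384° ∈ [30°, 36°) → zone 36.
Hemisphere: N (φ ≥ 0).
Central meridian λ₀ = 6×36 − 183 = 33°.

Zone 36N, central meridian 33°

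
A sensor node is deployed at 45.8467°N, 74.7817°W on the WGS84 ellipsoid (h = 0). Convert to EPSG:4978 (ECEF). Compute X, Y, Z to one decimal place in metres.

WGS84: a = 6378137 m, e² = 0.006694380; N(φ) = a/√(1−e²sin²φ) = 6389155.345 m.
X = (N+h)·cosφ·cosλ = 1168260.706 m; Y = (N+h)·cosφ·sinλ = -4294492.127 m; Z = (N(1−e²)+h)·sinφ = 4553394.688 m.

X 1168260.7 m, Y -4294492.1 m, Z 4553394.7 m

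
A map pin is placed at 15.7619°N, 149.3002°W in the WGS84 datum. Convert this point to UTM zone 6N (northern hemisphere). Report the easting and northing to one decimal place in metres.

Zone 6 central meridian λ₀ = 6×6 − 183 = -147°; Δλ = -2.3002°.
Transverse Mercator on WGS84 with k₀ = 0.9996 gives E = 253551.844 m, N = 1743942.688 m.

E 253551.8 m, N 1743942.7 m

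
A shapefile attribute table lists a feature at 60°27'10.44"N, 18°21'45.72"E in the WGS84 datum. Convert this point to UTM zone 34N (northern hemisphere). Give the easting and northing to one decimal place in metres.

Zone 34 central meridian λ₀ = 6×34 − 183 = 21°; Δλ = -2.6373°.
Transverse Mercator on WGS84 with k₀ = 0.9996 gives E = 354939.081 m, N = 6704756.503 m.

E 354939.1 m, N 6704756.5 m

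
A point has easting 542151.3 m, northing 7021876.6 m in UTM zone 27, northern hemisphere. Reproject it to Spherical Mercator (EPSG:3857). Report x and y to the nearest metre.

x -2244034 m, y 9179943 m

Unproject from UTM 27N (λ₀ = -21°) → φ = 63.32319968°, λ = -20.15850006°.
Web Mercator (R = 6378137 m): x = -2244033.962 m, y = 9179942.567 m.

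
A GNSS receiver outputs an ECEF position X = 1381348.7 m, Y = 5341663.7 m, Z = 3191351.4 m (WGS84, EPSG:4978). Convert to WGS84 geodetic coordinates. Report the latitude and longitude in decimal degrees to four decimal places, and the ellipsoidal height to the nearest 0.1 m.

λ = atan2(Y, X) = 75.50099998°; p = √(X²+Y²) = 5517381.2 m.
Bowring's method on WGS84 (a = 6378137 m, b = 6356752.314 m) gives φ = 30.21289960°, h = 1114.282 m.

lat 30.2129°, lon 75.5010°, h 1114.3 m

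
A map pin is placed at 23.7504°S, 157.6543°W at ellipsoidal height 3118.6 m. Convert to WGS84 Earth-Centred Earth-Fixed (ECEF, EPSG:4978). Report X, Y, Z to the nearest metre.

WGS84: a = 6378137 m, e² = 0.006694380; N(φ) = a/√(1−e²sin²φ) = 6381602.819 m.
X = (N+h)·cosφ·cosλ = -5405146.669 m; Y = (N+h)·cosφ·sinλ = -2221850.260 m; Z = (N(1−e²)+h)·sinφ = -2554260.252 m.

X -5405147 m, Y -2221850 m, Z -2554260 m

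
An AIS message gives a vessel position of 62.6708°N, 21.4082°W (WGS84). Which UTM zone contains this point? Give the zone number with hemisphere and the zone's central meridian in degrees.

UTM zone = ⌊(λ + 180)/6⌋ + 1; -21.4082° ∈ [-24°, -18°) → zone 27.
Hemisphere: N (φ ≥ 0).
Central meridian λ₀ = 6×27 − 183 = -21°.

Zone 27N, central meridian -21°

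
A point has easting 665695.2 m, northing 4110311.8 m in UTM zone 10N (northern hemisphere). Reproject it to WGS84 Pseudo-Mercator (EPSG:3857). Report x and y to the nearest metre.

x -13484664 m, y 4456475 m

Unproject from UTM 10N (λ₀ = -123°) → φ = 37.12449988°, λ = -121.13480009°.
Web Mercator (R = 6378137 m): x = -13484664.263 m, y = 4456474.702 m.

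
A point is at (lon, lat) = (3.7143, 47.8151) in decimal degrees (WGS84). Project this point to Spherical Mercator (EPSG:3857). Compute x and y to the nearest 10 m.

x 413470 m, y 6076150 m

Web Mercator is spherical with R = a = 6378137 m.
x = R·λ = 6378137 × 0.064826764 = 413473.985 m.
y = R·ln tan(π/4 + φ/2) = 6378137 × 0.952652632 = 6076149.003 m.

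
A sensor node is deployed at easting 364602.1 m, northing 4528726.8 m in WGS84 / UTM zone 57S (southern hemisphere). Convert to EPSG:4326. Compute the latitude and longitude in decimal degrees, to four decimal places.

Zone 57S: λ₀ = 159°, k₀ = 0.9996, false easting 500000 m, false northing 10000000 m.
Meridian distance M = (N − FN)/k₀ = -5473462.6 m.
Inverse transverse Mercator on WGS84 gives φ = -49.37910018°, λ = 157.13460053°.

lat -49.3791°, lon 157.1346°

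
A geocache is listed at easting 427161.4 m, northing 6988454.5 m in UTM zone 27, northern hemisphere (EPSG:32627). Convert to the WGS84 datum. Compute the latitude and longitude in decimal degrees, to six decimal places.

lat 63.018400°, lon -22.438999°

Zone 27N: λ₀ = -21°, k₀ = 0.9996, false easting 500000 m.
Meridian distance M = (N − FN)/k₀ = 6991251.0 m.
Inverse transverse Mercator on WGS84 gives φ = 63.01840025°, λ = -22.43899917°.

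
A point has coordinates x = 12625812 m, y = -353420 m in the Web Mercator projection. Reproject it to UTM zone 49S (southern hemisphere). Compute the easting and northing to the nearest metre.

Web Mercator inverse (R = 6378137 m) → φ = -3.17320246°, λ = 113.41959894°.
UTM 49S forward: E = 768910.715 m, N = 9648947.739 m.

E 768911 m, N 9648948 m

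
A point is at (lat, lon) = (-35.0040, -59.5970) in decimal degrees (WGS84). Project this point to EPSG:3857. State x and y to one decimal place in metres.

Web Mercator is spherical with R = a = 6378137 m.
x = R·λ = 6378137 × -1.040163874 = -6634307.693 m.
y = R·ln tan(π/4 + φ/2) = 6378137 × -0.652921808 = -4164424.741 m.

x -6634307.7 m, y -4164424.7 m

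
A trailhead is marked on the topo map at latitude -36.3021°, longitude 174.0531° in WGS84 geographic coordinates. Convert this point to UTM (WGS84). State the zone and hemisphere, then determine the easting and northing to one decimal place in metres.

Longitude 174.0531° lies in the 6° band [174°, 180°), giving zone 60; latitude is south of the equator, so 60S.
Zone 60 central meridian λ₀ = 6×60 − 183 = 177°; Δλ = -2.9469°.
Transverse Mercator on WGS84 with k₀ = 0.9996 gives E = 235384.409 m, N = 5978512.482 m.

Zone 60S: E 235384.4 m, N 5978512.5 m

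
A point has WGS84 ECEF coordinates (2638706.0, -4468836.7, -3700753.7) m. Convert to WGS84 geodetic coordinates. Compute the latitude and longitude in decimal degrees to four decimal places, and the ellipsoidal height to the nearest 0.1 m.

lat -35.6744°, lon -59.4395°, h 3171.9 m

λ = atan2(Y, X) = -59.43949984°; p = √(X²+Y²) = 5189727.4 m.
Bowring's method on WGS84 (a = 6378137 m, b = 6356752.314 m) gives φ = -35.67439963°, h = 3171.948 m.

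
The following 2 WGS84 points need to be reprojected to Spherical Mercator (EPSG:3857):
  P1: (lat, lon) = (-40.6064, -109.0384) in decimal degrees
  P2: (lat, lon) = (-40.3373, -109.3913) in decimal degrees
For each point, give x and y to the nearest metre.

Web Mercator: x = R·λ, y = R·ln tan(π/4+φ/2), R = 6378137 m.
P1 (-40.6064°, -109.0384°) → (-12138099.165, -4954457.959) m.
P2 (-40.3373°, -109.3913°) → (-12177383.813, -4915079.544) m.

P1: x -12138099 m, y -4954458 m; P2: x -12177384 m, y -4915080 m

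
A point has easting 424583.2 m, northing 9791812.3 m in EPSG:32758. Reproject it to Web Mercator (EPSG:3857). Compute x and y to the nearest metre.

x 18292230 m, y -209697 m

Unproject from UTM 58S (λ₀ = 165°) → φ = -1.88339991°, λ = 164.32190028°.
Web Mercator (R = 6378137 m): x = 18292230.265 m, y = -209696.887 m.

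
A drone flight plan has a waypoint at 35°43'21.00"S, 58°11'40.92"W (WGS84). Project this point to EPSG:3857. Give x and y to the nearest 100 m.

Web Mercator is spherical with R = a = 6378137 m.
x = R·λ = 6378137 × -1.015689122 = -6478204.371 m.
y = R·ln tan(π/4 + φ/2) = 6378137 × -0.668299329 = -4262504.675 m.

x -6478200 m, y -4262500 m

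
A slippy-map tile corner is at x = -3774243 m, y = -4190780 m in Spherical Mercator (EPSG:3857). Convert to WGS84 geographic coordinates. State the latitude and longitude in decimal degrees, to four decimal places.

R = 6378137 m. λ = x/R = -33.90460173°.
φ = 2·arctan(exp(y/R)) − 90° = 2·arctan(0.51838) − 90° = -35.19769746°.

lat -35.1977°, lon -33.9046°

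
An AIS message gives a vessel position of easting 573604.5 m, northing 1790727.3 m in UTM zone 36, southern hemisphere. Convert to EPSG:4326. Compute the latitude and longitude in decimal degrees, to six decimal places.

Zone 36S: λ₀ = 33°, k₀ = 0.9996, false easting 500000 m, false northing 10000000 m.
Meridian distance M = (N − FN)/k₀ = -8212557.7 m.
Inverse transverse Mercator on WGS84 gives φ = -73.96199981°, λ = 35.38740009°.

lat -73.962000°, lon 35.387400°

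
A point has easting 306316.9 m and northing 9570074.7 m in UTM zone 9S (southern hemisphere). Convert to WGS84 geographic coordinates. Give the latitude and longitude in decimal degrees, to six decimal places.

lat -3.887800°, lon -130.744300°

Zone 9S: λ₀ = -129°, k₀ = 0.9996, false easting 500000 m, false northing 10000000 m.
Meridian distance M = (N − FN)/k₀ = -430097.3 m.
Inverse transverse Mercator on WGS84 gives φ = -3.88780023°, λ = -130.74430022°.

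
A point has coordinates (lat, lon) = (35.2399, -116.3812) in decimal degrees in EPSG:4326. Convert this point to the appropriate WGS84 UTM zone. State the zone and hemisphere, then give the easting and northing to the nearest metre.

Zone 11N: E 556302 m, N 3899823 m

Longitude -116.3812° lies in the 6° band [-120°, -114°), giving zone 11; latitude is north of the equator, so 11N.
Zone 11 central meridian λ₀ = 6×11 − 183 = -117°; Δλ = +0.6188°.
Transverse Mercator on WGS84 with k₀ = 0.9996 gives E = 556301.594 m, N = 3899823.020 m.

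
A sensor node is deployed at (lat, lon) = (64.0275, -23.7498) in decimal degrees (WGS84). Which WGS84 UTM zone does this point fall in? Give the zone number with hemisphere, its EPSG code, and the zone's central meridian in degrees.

Zone 27N (EPSG:32627), central meridian -21°

UTM zone = ⌊(λ + 180)/6⌋ + 1; -23.7498° ∈ [-24°, -18°) → zone 27.
Hemisphere: N (φ ≥ 0).
Central meridian λ₀ = 6×27 − 183 = -21°.
EPSG code: 32627.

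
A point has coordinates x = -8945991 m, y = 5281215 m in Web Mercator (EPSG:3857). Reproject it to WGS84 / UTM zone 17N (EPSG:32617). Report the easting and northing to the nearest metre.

Web Mercator inverse (R = 6378137 m) → φ = 42.79759954°, λ = -80.36320447°.
UTM 17N forward: E = 552074.279 m, N = 4738535.581 m.

E 552074 m, N 4738536 m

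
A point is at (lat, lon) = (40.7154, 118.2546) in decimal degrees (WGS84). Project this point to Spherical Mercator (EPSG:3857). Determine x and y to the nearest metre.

x 13164042 m, y 4970453 m

Web Mercator is spherical with R = a = 6378137 m.
x = R·λ = 6378137 × 2.063932126 = 13164041.856 m.
y = R·ln tan(π/4 + φ/2) = 6378137 × 0.779295494 = 4970453.427 m.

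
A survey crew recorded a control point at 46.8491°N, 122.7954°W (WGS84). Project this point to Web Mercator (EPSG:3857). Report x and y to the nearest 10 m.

x -13669520 m, y 5917480 m

Web Mercator is spherical with R = a = 6378137 m.
x = R·λ = 6378137 × -2.143184036 = -13669521.400 m.
y = R·ln tan(π/4 + φ/2) = 6378137 × 0.927775311 = 5917478.040 m.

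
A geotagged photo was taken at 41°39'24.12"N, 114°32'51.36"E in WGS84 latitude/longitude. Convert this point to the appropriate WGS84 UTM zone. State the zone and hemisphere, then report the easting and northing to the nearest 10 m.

Zone 50N: E 295800 m, N 4614570 m

Longitude 114.5476° lies in the 6° band [114°, 120°), giving zone 50; latitude is north of the equator, so 50N.
Zone 50 central meridian λ₀ = 6×50 − 183 = 117°; Δλ = -2.4524°.
Transverse Mercator on WGS84 with k₀ = 0.9996 gives E = 295802.697 m, N = 4614566.746 m.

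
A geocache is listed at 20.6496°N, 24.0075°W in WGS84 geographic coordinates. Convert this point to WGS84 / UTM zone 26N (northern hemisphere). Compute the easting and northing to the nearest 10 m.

Zone 26 central meridian λ₀ = 6×26 − 183 = -27°; Δλ = +2.9925°.
Transverse Mercator on WGS84 with k₀ = 0.9996 gives E = 811834.263 m, N = 2286242.308 m.

E 811830 m, N 2286240 m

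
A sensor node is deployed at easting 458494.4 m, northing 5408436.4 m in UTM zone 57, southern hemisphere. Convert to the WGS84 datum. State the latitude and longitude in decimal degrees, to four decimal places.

lat -41.4746°, lon 158.5029°

Zone 57S: λ₀ = 159°, k₀ = 0.9996, false easting 500000 m, false northing 10000000 m.
Meridian distance M = (N − FN)/k₀ = -4593401.0 m.
Inverse transverse Mercator on WGS84 gives φ = -41.47460009°, λ = 158.50290018°.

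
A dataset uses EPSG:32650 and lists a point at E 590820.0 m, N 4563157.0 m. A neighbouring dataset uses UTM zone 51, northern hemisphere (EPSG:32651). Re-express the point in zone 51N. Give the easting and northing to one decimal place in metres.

UTM 50N → geographic: φ = 41.21469972°, λ = 118.08339981°.
UTM 51N (λ₀ = 123°) forward: E = 87783.844 m, N = 4574259.786 m.

E 87783.8 m, N 4574259.8 m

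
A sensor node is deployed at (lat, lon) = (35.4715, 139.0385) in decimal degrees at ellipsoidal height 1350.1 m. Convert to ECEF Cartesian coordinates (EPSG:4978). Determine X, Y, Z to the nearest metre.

WGS84: a = 6378137 m, e² = 0.006694380; N(φ) = a/√(1−e²sin²φ) = 6385338.306 m.
X = (N+h)·cosφ·cosλ = -3927797.966 m; Y = (N+h)·cosφ·sinλ = 3409751.689 m; Z = (N(1−e²)+h)·sinφ = 3681376.700 m.

X -3927798 m, Y 3409752 m, Z 3681377 m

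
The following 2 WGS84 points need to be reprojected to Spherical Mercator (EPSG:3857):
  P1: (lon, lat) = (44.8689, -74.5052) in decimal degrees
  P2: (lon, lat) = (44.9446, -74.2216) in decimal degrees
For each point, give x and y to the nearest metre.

P1: x 4994783 m, y -12722782 m; P2: x 5003210 m, y -12605650 m

Web Mercator: x = R·λ, y = R·ln tan(π/4+φ/2), R = 6378137 m.
P1 (-74.5052°, 44.8689°) → (4994783.100, -12722781.913) m.
P2 (-74.2216°, 44.9446°) → (5003209.986, -12605650.336) m.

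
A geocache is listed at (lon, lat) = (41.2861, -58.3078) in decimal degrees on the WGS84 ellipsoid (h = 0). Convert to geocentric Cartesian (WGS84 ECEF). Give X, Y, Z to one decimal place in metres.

WGS84: a = 6378137 m, e² = 0.006694380; N(φ) = a/√(1−e²sin²φ) = 6393649.998 m.
X = (N+h)·cosφ·cosλ = 2523989.829 m; Y = (N+h)·cosφ·sinλ = 2216294.565 m; Z = (N(1−e²)+h)·sinφ = -5403826.698 m.

X 2523989.8 m, Y 2216294.6 m, Z -5403826.7 m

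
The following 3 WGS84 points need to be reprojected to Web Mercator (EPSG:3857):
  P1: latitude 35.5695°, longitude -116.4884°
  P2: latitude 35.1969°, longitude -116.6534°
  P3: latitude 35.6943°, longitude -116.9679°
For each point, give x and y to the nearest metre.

Web Mercator: x = R·λ, y = R·ln tan(π/4+φ/2), R = 6378137 m.
P1 (35.5695°, -116.4884°) → (-12967429.371, 4241545.781) m.
P2 (35.1969°, -116.6534°) → (-12985797.087, 4190671.366) m.
P3 (35.6943°, -116.9679°) → (-13020807.067, 4258638.644) m.

P1: x -12967429 m, y 4241546 m; P2: x -12985797 m, y 4190671 m; P3: x -13020807 m, y 4258639 m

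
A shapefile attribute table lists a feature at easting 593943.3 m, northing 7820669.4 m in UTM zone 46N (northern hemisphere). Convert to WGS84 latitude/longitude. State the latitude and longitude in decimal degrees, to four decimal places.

Zone 46N: λ₀ = 93°, k₀ = 0.9996, false easting 500000 m.
Meridian distance M = (N − FN)/k₀ = 7823798.9 m.
Inverse transverse Mercator on WGS84 gives φ = 70.47390034°, λ = 95.51900122°.

lat 70.4739°, lon 95.5190°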